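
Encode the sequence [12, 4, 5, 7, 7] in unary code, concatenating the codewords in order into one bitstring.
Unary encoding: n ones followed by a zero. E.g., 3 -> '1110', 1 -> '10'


Encode each number as n ones followed by a terminating 0:
  12 -> 1111111111110 (13 bits)
  4 -> 11110 (5 bits)
  5 -> 111110 (6 bits)
  7 -> 11111110 (8 bits)
  7 -> 11111110 (8 bits)
Total length = 13 + 5 + 6 + 8 + 8 = 40 bits.

Unary([12, 4, 5, 7, 7]) = 1111111111110111101111101111111011111110 (40 bits)


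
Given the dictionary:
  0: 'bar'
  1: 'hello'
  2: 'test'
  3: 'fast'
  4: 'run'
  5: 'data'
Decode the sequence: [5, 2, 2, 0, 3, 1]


Look up each index in the dictionary:
  5 -> 'data'
  2 -> 'test'
  2 -> 'test'
  0 -> 'bar'
  3 -> 'fast'
  1 -> 'hello'

Decoded: "data test test bar fast hello"


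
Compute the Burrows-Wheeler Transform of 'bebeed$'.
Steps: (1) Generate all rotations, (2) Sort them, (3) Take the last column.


Rotations (sorted):
  0: $bebeed -> last char: d
  1: bebeed$ -> last char: $
  2: beed$be -> last char: e
  3: d$bebee -> last char: e
  4: ebeed$b -> last char: b
  5: ed$bebe -> last char: e
  6: eed$beb -> last char: b


BWT = d$eebeb


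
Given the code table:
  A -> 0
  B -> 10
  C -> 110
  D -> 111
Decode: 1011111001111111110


Decoding:
10 -> B
111 -> D
110 -> C
0 -> A
111 -> D
111 -> D
111 -> D
0 -> A


Result: BDCADDDA


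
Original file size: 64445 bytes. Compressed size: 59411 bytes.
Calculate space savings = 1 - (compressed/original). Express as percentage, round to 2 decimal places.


ratio = compressed/original = 59411/64445 = 0.921887
savings = 1 - ratio = 1 - 0.921887 = 0.078113
as a percentage: 0.078113 * 100 = 7.81%

Space savings = 1 - 59411/64445 = 7.81%


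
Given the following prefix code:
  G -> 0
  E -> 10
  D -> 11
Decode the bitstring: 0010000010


Decoding step by step:
Bits 0 -> G
Bits 0 -> G
Bits 10 -> E
Bits 0 -> G
Bits 0 -> G
Bits 0 -> G
Bits 0 -> G
Bits 10 -> E


Decoded message: GGEGGGGE


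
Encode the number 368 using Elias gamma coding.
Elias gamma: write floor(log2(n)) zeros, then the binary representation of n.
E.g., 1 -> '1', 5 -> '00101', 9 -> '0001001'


num_bits = floor(log2(368)) + 1 = 9
leading_zeros = num_bits - 1 = 8
binary(368) = 101110000

Elias gamma(368) = '00000000' + '101110000' = 00000000101110000 (17 bits)


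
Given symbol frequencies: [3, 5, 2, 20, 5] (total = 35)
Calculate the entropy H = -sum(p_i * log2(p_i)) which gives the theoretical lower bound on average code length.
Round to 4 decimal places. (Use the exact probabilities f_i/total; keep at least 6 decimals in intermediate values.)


Per-symbol terms -p_i * log2(p_i) with p_i = f_i/35:
  p = 3/35 = 0.085714: log2(p) = -3.544321, -p*log2(p) = 0.303799
  p = 5/35 = 0.142857: log2(p) = -2.807355, -p*log2(p) = 0.401051
  p = 2/35 = 0.057143: log2(p) = -4.129283, -p*log2(p) = 0.235959
  p = 20/35 = 0.571429: log2(p) = -0.807355, -p*log2(p) = 0.461346
  p = 5/35 = 0.142857: log2(p) = -2.807355, -p*log2(p) = 0.401051
H = 0.303799 + 0.401051 + 0.235959 + 0.461346 + 0.401051 = 1.803206

H = 1.8032 bits/symbol


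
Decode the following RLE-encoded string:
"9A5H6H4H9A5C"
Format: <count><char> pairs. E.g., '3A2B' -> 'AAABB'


Expanding each <count><char> pair:
  9A -> 'AAAAAAAAA'
  5H -> 'HHHHH'
  6H -> 'HHHHHH'
  4H -> 'HHHH'
  9A -> 'AAAAAAAAA'
  5C -> 'CCCCC'

Decoded = AAAAAAAAAHHHHHHHHHHHHHHHAAAAAAAAACCCCC


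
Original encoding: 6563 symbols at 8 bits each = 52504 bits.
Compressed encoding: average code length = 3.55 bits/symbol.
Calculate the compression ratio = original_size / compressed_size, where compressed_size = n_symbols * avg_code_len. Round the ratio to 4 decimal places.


original_size = n_symbols * orig_bits = 6563 * 8 = 52504 bits
compressed_size = n_symbols * avg_code_len = 6563 * 3.55 = 23298.65 bits
ratio = original_size / compressed_size = 52504 / 23298.65 = 2.2535

Compression ratio = 2.2535


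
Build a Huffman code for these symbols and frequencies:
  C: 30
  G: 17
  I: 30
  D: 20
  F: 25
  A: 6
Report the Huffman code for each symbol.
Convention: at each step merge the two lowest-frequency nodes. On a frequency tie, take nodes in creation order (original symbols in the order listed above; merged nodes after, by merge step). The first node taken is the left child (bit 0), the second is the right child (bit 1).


Huffman tree construction:
Step 1: Merge A(6) + G(17) = 23
Step 2: Merge D(20) + (A+G)(23) = 43
Step 3: Merge F(25) + C(30) = 55
Step 4: Merge I(30) + (D+(A+G))(43) = 73
Step 5: Merge (F+C)(55) + (I+(D+(A+G)))(73) = 128
Read each symbol's code off the tree from the root (left child = 0, right child = 1).

Codes:
  C: 01 (length 2)
  G: 1111 (length 4)
  I: 10 (length 2)
  D: 110 (length 3)
  F: 00 (length 2)
  A: 1110 (length 4)
Average code length: 322/128 = 2.5156 bits/symbol


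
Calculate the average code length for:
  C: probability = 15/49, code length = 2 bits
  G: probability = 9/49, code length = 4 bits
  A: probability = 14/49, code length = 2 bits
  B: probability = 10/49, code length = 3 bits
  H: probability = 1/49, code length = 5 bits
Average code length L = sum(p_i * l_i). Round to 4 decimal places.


Weighted contributions p_i * l_i:
  C: (15/49) * 2 = 30/49
  G: (9/49) * 4 = 36/49
  A: (14/49) * 2 = 28/49
  B: (10/49) * 3 = 30/49
  H: (1/49) * 5 = 5/49
Sum = (30 + 36 + 28 + 30 + 5)/49 = 129/49

L = 129/49 = 2.6327 bits/symbol


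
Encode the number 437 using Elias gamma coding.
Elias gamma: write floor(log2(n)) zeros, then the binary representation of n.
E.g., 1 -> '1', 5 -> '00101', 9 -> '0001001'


num_bits = floor(log2(437)) + 1 = 9
leading_zeros = num_bits - 1 = 8
binary(437) = 110110101

Elias gamma(437) = '00000000' + '110110101' = 00000000110110101 (17 bits)


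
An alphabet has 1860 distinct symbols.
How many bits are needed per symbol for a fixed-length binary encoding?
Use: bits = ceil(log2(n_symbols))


log2(1860) = 10.8611
Bracket: 2^10 = 1024 < 1860 <= 2^11 = 2048
So ceil(log2(1860)) = 11

bits = ceil(log2(1860)) = ceil(10.8611) = 11 bits


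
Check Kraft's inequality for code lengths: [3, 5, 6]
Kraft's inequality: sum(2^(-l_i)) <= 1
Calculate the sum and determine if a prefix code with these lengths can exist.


Sum = 2^(-3) + 2^(-5) + 2^(-6)
    = 0.125 + 0.03125 + 0.015625
    = 11/64 = 0.171875
Since 0.171875 <= 1, Kraft's inequality IS satisfied.
A prefix code with these lengths CAN exist.

Kraft sum = 0.171875. Satisfied.


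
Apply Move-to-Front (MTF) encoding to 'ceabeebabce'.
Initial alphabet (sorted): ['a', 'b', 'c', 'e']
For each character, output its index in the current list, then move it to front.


MTF encoding:
'c': index 2 in ['a', 'b', 'c', 'e'] -> ['c', 'a', 'b', 'e']
'e': index 3 in ['c', 'a', 'b', 'e'] -> ['e', 'c', 'a', 'b']
'a': index 2 in ['e', 'c', 'a', 'b'] -> ['a', 'e', 'c', 'b']
'b': index 3 in ['a', 'e', 'c', 'b'] -> ['b', 'a', 'e', 'c']
'e': index 2 in ['b', 'a', 'e', 'c'] -> ['e', 'b', 'a', 'c']
'e': index 0 in ['e', 'b', 'a', 'c'] -> ['e', 'b', 'a', 'c']
'b': index 1 in ['e', 'b', 'a', 'c'] -> ['b', 'e', 'a', 'c']
'a': index 2 in ['b', 'e', 'a', 'c'] -> ['a', 'b', 'e', 'c']
'b': index 1 in ['a', 'b', 'e', 'c'] -> ['b', 'a', 'e', 'c']
'c': index 3 in ['b', 'a', 'e', 'c'] -> ['c', 'b', 'a', 'e']
'e': index 3 in ['c', 'b', 'a', 'e'] -> ['e', 'c', 'b', 'a']


Output: [2, 3, 2, 3, 2, 0, 1, 2, 1, 3, 3]


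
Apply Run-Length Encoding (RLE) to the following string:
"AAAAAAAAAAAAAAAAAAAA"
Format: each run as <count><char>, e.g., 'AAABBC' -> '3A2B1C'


Scanning runs left to right:
  i=0: run of 'A' x 20 -> '20A'

RLE = 20A


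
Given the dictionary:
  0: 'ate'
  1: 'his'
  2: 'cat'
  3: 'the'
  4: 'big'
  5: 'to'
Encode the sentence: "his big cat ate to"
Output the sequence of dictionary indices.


Look up each word in the dictionary:
  'his' -> 1
  'big' -> 4
  'cat' -> 2
  'ate' -> 0
  'to' -> 5

Encoded: [1, 4, 2, 0, 5]


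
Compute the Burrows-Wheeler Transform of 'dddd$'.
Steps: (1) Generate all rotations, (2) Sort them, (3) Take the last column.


Rotations (sorted):
  0: $dddd -> last char: d
  1: d$ddd -> last char: d
  2: dd$dd -> last char: d
  3: ddd$d -> last char: d
  4: dddd$ -> last char: $


BWT = dddd$


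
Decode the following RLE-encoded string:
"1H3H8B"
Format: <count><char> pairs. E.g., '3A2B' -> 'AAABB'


Expanding each <count><char> pair:
  1H -> 'H'
  3H -> 'HHH'
  8B -> 'BBBBBBBB'

Decoded = HHHHBBBBBBBB


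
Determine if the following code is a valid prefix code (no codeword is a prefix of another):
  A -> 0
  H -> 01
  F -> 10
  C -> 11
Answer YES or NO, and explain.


Checking each pair (does one codeword prefix another?):
  A='0' vs H='01': prefix -- VIOLATION

NO -- this is NOT a valid prefix code. A (0) is a prefix of H (01).


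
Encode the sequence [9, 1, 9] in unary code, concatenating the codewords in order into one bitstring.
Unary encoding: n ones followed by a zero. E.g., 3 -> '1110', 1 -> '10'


Encode each number as n ones followed by a terminating 0:
  9 -> 1111111110 (10 bits)
  1 -> 10 (2 bits)
  9 -> 1111111110 (10 bits)
Total length = 10 + 2 + 10 = 22 bits.

Unary([9, 1, 9]) = 1111111110101111111110 (22 bits)


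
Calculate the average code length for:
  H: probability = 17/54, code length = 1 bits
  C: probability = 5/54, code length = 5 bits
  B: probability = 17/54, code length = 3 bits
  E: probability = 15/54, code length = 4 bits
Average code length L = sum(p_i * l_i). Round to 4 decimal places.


Weighted contributions p_i * l_i:
  H: (17/54) * 1 = 17/54
  C: (5/54) * 5 = 25/54
  B: (17/54) * 3 = 51/54
  E: (15/54) * 4 = 60/54
Sum = (17 + 25 + 51 + 60)/54 = 153/54

L = 153/54 = 2.8333 bits/symbol


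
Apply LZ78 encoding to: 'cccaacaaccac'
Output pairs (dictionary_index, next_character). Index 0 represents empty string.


LZ78 encoding steps:
Dictionary: {0: ''}
Step 1: w='' (idx 0), next='c' -> output (0, 'c'), add 'c' as idx 1
Step 2: w='c' (idx 1), next='c' -> output (1, 'c'), add 'cc' as idx 2
Step 3: w='' (idx 0), next='a' -> output (0, 'a'), add 'a' as idx 3
Step 4: w='a' (idx 3), next='c' -> output (3, 'c'), add 'ac' as idx 4
Step 5: w='a' (idx 3), next='a' -> output (3, 'a'), add 'aa' as idx 5
Step 6: w='cc' (idx 2), next='a' -> output (2, 'a'), add 'cca' as idx 6
Step 7: w='c' (idx 1), end of input -> output (1, '')


Encoded: [(0, 'c'), (1, 'c'), (0, 'a'), (3, 'c'), (3, 'a'), (2, 'a'), (1, '')]


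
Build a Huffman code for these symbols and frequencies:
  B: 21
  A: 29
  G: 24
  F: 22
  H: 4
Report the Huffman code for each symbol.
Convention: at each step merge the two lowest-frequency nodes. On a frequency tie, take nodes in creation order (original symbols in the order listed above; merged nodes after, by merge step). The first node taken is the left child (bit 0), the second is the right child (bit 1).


Huffman tree construction:
Step 1: Merge H(4) + B(21) = 25
Step 2: Merge F(22) + G(24) = 46
Step 3: Merge (H+B)(25) + A(29) = 54
Step 4: Merge (F+G)(46) + ((H+B)+A)(54) = 100
Read each symbol's code off the tree from the root (left child = 0, right child = 1).

Codes:
  B: 101 (length 3)
  A: 11 (length 2)
  G: 01 (length 2)
  F: 00 (length 2)
  H: 100 (length 3)
Average code length: 225/100 = 2.2500 bits/symbol


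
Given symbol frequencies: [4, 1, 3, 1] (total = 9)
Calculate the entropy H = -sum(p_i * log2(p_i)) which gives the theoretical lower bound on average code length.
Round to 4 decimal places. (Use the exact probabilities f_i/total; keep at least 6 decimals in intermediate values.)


Per-symbol terms -p_i * log2(p_i) with p_i = f_i/9:
  p = 4/9 = 0.444444: log2(p) = -1.169925, -p*log2(p) = 0.519967
  p = 1/9 = 0.111111: log2(p) = -3.169925, -p*log2(p) = 0.352214
  p = 3/9 = 0.333333: log2(p) = -1.584963, -p*log2(p) = 0.528321
  p = 1/9 = 0.111111: log2(p) = -3.169925, -p*log2(p) = 0.352214
H = 0.519967 + 0.352214 + 0.528321 + 0.352214 = 1.752716

H = 1.7527 bits/symbol


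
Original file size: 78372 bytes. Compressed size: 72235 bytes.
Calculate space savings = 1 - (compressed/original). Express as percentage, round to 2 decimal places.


ratio = compressed/original = 72235/78372 = 0.921694
savings = 1 - ratio = 1 - 0.921694 = 0.078306
as a percentage: 0.078306 * 100 = 7.83%

Space savings = 1 - 72235/78372 = 7.83%


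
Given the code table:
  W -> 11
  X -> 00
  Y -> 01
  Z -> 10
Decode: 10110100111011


Decoding:
10 -> Z
11 -> W
01 -> Y
00 -> X
11 -> W
10 -> Z
11 -> W


Result: ZWYXWZW


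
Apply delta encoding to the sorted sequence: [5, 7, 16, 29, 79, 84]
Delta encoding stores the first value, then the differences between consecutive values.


First value: 5
Deltas:
  7 - 5 = 2
  16 - 7 = 9
  29 - 16 = 13
  79 - 29 = 50
  84 - 79 = 5


Delta encoded: [5, 2, 9, 13, 50, 5]


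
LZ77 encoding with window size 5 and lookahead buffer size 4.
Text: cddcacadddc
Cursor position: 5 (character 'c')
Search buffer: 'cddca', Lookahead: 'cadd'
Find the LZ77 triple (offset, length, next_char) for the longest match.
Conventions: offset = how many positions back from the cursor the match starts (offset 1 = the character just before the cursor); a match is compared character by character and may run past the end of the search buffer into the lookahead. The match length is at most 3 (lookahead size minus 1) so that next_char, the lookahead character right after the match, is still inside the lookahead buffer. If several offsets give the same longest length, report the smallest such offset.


Try each offset into the search buffer:
  offset=1 (pos 4, char 'a'): match length 0
  offset=2 (pos 3, char 'c'): match length 2
  offset=3 (pos 2, char 'd'): match length 0
  offset=4 (pos 1, char 'd'): match length 0
  offset=5 (pos 0, char 'c'): match length 1
Longest match has length 2 at offset 2.
next_char = character at position 5 + 2 = 7 -> 'd'

Best match: offset=2, length=2 (matching 'ca' starting at position 3)
LZ77 triple: (2, 2, 'd')


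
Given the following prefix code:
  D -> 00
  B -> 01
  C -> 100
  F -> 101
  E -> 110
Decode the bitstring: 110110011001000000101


Decoding step by step:
Bits 110 -> E
Bits 110 -> E
Bits 01 -> B
Bits 100 -> C
Bits 100 -> C
Bits 00 -> D
Bits 00 -> D
Bits 101 -> F


Decoded message: EEBCCDDF


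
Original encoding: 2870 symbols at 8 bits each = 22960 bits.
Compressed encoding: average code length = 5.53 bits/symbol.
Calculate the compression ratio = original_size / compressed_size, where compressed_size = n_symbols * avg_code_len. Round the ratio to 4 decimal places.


original_size = n_symbols * orig_bits = 2870 * 8 = 22960 bits
compressed_size = n_symbols * avg_code_len = 2870 * 5.53 = 15871.1 bits
ratio = original_size / compressed_size = 22960 / 15871.1 = 1.4467

Compression ratio = 1.4467


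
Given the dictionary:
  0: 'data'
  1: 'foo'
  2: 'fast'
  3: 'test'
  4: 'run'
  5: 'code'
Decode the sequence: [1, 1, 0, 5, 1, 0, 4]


Look up each index in the dictionary:
  1 -> 'foo'
  1 -> 'foo'
  0 -> 'data'
  5 -> 'code'
  1 -> 'foo'
  0 -> 'data'
  4 -> 'run'

Decoded: "foo foo data code foo data run"


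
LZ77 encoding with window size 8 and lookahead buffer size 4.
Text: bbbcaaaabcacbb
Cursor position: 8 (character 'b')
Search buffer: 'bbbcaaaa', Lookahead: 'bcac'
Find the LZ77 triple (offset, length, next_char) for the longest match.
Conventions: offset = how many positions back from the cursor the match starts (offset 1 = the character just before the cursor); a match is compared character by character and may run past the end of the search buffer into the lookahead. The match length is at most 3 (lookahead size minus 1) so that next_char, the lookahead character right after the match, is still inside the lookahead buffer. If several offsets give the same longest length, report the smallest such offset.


Try each offset into the search buffer:
  offset=1 (pos 7, char 'a'): match length 0
  offset=2 (pos 6, char 'a'): match length 0
  offset=3 (pos 5, char 'a'): match length 0
  offset=4 (pos 4, char 'a'): match length 0
  offset=5 (pos 3, char 'c'): match length 0
  offset=6 (pos 2, char 'b'): match length 3
  offset=7 (pos 1, char 'b'): match length 1
  offset=8 (pos 0, char 'b'): match length 1
Longest match has length 3 at offset 6.
next_char = character at position 8 + 3 = 11 -> 'c'

Best match: offset=6, length=3 (matching 'bca' starting at position 2)
LZ77 triple: (6, 3, 'c')


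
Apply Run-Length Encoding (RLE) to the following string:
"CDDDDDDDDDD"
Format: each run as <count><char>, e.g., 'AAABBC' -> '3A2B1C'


Scanning runs left to right:
  i=0: run of 'C' x 1 -> '1C'
  i=1: run of 'D' x 10 -> '10D'

RLE = 1C10D


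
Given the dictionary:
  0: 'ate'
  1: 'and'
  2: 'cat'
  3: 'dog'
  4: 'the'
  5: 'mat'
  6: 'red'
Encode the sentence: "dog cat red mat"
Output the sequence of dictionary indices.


Look up each word in the dictionary:
  'dog' -> 3
  'cat' -> 2
  'red' -> 6
  'mat' -> 5

Encoded: [3, 2, 6, 5]


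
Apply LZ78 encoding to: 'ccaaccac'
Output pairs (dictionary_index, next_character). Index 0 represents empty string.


LZ78 encoding steps:
Dictionary: {0: ''}
Step 1: w='' (idx 0), next='c' -> output (0, 'c'), add 'c' as idx 1
Step 2: w='c' (idx 1), next='a' -> output (1, 'a'), add 'ca' as idx 2
Step 3: w='' (idx 0), next='a' -> output (0, 'a'), add 'a' as idx 3
Step 4: w='c' (idx 1), next='c' -> output (1, 'c'), add 'cc' as idx 4
Step 5: w='a' (idx 3), next='c' -> output (3, 'c'), add 'ac' as idx 5


Encoded: [(0, 'c'), (1, 'a'), (0, 'a'), (1, 'c'), (3, 'c')]


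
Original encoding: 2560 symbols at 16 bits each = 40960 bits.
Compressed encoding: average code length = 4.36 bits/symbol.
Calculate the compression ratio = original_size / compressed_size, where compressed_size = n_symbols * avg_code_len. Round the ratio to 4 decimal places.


original_size = n_symbols * orig_bits = 2560 * 16 = 40960 bits
compressed_size = n_symbols * avg_code_len = 2560 * 4.36 = 11161.6 bits
ratio = original_size / compressed_size = 40960 / 11161.6 = 3.6697

Compression ratio = 3.6697


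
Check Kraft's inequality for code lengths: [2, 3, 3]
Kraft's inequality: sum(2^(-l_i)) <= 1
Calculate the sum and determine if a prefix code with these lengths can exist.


Sum = 2^(-2) + 2^(-3) + 2^(-3)
    = 0.25 + 0.125 + 0.125
    = 4/8 = 0.5
Since 0.5 <= 1, Kraft's inequality IS satisfied.
A prefix code with these lengths CAN exist.

Kraft sum = 0.5. Satisfied.


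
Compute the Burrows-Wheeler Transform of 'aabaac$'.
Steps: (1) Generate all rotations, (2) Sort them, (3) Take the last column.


Rotations (sorted):
  0: $aabaac -> last char: c
  1: aabaac$ -> last char: $
  2: aac$aab -> last char: b
  3: abaac$a -> last char: a
  4: ac$aaba -> last char: a
  5: baac$aa -> last char: a
  6: c$aabaa -> last char: a


BWT = c$baaaa


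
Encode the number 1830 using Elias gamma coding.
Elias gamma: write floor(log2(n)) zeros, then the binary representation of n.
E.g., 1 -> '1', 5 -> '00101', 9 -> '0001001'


num_bits = floor(log2(1830)) + 1 = 11
leading_zeros = num_bits - 1 = 10
binary(1830) = 11100100110

Elias gamma(1830) = '0000000000' + '11100100110' = 000000000011100100110 (21 bits)


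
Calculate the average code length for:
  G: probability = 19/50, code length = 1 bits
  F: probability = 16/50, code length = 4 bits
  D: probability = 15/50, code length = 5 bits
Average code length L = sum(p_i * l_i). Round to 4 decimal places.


Weighted contributions p_i * l_i:
  G: (19/50) * 1 = 19/50
  F: (16/50) * 4 = 64/50
  D: (15/50) * 5 = 75/50
Sum = (19 + 64 + 75)/50 = 158/50

L = 158/50 = 3.1600 bits/symbol


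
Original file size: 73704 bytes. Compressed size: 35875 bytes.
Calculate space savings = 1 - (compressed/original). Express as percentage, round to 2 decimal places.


ratio = compressed/original = 35875/73704 = 0.486744
savings = 1 - ratio = 1 - 0.486744 = 0.513256
as a percentage: 0.513256 * 100 = 51.33%

Space savings = 1 - 35875/73704 = 51.33%


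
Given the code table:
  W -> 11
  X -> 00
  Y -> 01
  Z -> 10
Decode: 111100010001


Decoding:
11 -> W
11 -> W
00 -> X
01 -> Y
00 -> X
01 -> Y


Result: WWXYXY


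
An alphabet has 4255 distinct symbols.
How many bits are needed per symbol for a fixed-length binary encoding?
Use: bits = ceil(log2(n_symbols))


log2(4255) = 12.0549
Bracket: 2^12 = 4096 < 4255 <= 2^13 = 8192
So ceil(log2(4255)) = 13

bits = ceil(log2(4255)) = ceil(12.0549) = 13 bits


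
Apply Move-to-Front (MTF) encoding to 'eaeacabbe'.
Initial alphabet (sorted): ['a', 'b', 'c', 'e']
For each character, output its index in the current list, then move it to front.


MTF encoding:
'e': index 3 in ['a', 'b', 'c', 'e'] -> ['e', 'a', 'b', 'c']
'a': index 1 in ['e', 'a', 'b', 'c'] -> ['a', 'e', 'b', 'c']
'e': index 1 in ['a', 'e', 'b', 'c'] -> ['e', 'a', 'b', 'c']
'a': index 1 in ['e', 'a', 'b', 'c'] -> ['a', 'e', 'b', 'c']
'c': index 3 in ['a', 'e', 'b', 'c'] -> ['c', 'a', 'e', 'b']
'a': index 1 in ['c', 'a', 'e', 'b'] -> ['a', 'c', 'e', 'b']
'b': index 3 in ['a', 'c', 'e', 'b'] -> ['b', 'a', 'c', 'e']
'b': index 0 in ['b', 'a', 'c', 'e'] -> ['b', 'a', 'c', 'e']
'e': index 3 in ['b', 'a', 'c', 'e'] -> ['e', 'b', 'a', 'c']


Output: [3, 1, 1, 1, 3, 1, 3, 0, 3]


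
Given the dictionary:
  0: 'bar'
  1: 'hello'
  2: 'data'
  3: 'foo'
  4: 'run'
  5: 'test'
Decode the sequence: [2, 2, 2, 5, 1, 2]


Look up each index in the dictionary:
  2 -> 'data'
  2 -> 'data'
  2 -> 'data'
  5 -> 'test'
  1 -> 'hello'
  2 -> 'data'

Decoded: "data data data test hello data"


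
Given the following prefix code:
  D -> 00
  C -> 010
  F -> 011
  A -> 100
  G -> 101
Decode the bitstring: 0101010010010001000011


Decoding step by step:
Bits 010 -> C
Bits 101 -> G
Bits 00 -> D
Bits 100 -> A
Bits 100 -> A
Bits 010 -> C
Bits 00 -> D
Bits 011 -> F


Decoded message: CGDAACDF


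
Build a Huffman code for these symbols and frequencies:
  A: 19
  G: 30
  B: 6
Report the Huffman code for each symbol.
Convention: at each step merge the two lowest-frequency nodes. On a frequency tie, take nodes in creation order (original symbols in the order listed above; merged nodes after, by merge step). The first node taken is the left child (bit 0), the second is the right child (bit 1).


Huffman tree construction:
Step 1: Merge B(6) + A(19) = 25
Step 2: Merge (B+A)(25) + G(30) = 55
Read each symbol's code off the tree from the root (left child = 0, right child = 1).

Codes:
  A: 01 (length 2)
  G: 1 (length 1)
  B: 00 (length 2)
Average code length: 80/55 = 1.4545 bits/symbol


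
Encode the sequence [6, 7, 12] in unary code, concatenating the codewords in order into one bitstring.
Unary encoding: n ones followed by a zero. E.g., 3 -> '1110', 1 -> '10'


Encode each number as n ones followed by a terminating 0:
  6 -> 1111110 (7 bits)
  7 -> 11111110 (8 bits)
  12 -> 1111111111110 (13 bits)
Total length = 7 + 8 + 13 = 28 bits.

Unary([6, 7, 12]) = 1111110111111101111111111110 (28 bits)


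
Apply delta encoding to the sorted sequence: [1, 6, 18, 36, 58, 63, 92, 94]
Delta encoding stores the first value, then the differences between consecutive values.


First value: 1
Deltas:
  6 - 1 = 5
  18 - 6 = 12
  36 - 18 = 18
  58 - 36 = 22
  63 - 58 = 5
  92 - 63 = 29
  94 - 92 = 2


Delta encoded: [1, 5, 12, 18, 22, 5, 29, 2]


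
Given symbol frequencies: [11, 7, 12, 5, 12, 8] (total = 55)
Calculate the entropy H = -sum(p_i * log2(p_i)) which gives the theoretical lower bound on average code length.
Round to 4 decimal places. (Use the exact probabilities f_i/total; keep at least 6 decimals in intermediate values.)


Per-symbol terms -p_i * log2(p_i) with p_i = f_i/55:
  p = 11/55 = 0.200000: log2(p) = -2.321928, -p*log2(p) = 0.464386
  p = 7/55 = 0.127273: log2(p) = -2.974005, -p*log2(p) = 0.378510
  p = 12/55 = 0.218182: log2(p) = -2.196397, -p*log2(p) = 0.479214
  p = 5/55 = 0.090909: log2(p) = -3.459432, -p*log2(p) = 0.314494
  p = 12/55 = 0.218182: log2(p) = -2.196397, -p*log2(p) = 0.479214
  p = 8/55 = 0.145455: log2(p) = -2.781360, -p*log2(p) = 0.404561
H = 0.464386 + 0.378510 + 0.479214 + 0.314494 + 0.479214 + 0.404561 = 2.520379

H = 2.5204 bits/symbol


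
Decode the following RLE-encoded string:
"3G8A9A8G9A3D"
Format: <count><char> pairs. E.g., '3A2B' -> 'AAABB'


Expanding each <count><char> pair:
  3G -> 'GGG'
  8A -> 'AAAAAAAA'
  9A -> 'AAAAAAAAA'
  8G -> 'GGGGGGGG'
  9A -> 'AAAAAAAAA'
  3D -> 'DDD'

Decoded = GGGAAAAAAAAAAAAAAAAAGGGGGGGGAAAAAAAAADDD


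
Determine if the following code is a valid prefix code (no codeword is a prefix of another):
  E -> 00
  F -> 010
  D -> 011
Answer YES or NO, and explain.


Checking each pair (does one codeword prefix another?):
  E='00' vs F='010': no prefix
  E='00' vs D='011': no prefix
  F='010' vs E='00': no prefix
  F='010' vs D='011': no prefix
  D='011' vs E='00': no prefix
  D='011' vs F='010': no prefix
No violation found over all pairs.

YES -- this is a valid prefix code. No codeword is a prefix of any other codeword.


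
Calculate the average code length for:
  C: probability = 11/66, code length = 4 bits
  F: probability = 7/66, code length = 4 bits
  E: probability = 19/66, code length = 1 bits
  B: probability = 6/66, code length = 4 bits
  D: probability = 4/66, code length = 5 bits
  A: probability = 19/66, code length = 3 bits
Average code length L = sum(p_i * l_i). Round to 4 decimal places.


Weighted contributions p_i * l_i:
  C: (11/66) * 4 = 44/66
  F: (7/66) * 4 = 28/66
  E: (19/66) * 1 = 19/66
  B: (6/66) * 4 = 24/66
  D: (4/66) * 5 = 20/66
  A: (19/66) * 3 = 57/66
Sum = (44 + 28 + 19 + 24 + 20 + 57)/66 = 192/66

L = 192/66 = 2.9091 bits/symbol


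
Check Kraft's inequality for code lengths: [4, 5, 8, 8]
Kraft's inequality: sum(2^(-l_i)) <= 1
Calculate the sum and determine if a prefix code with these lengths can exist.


Sum = 2^(-4) + 2^(-5) + 2^(-8) + 2^(-8)
    = 0.0625 + 0.03125 + 0.00390625 + 0.00390625
    = 26/256 = 0.1015625
Since 0.1015625 <= 1, Kraft's inequality IS satisfied.
A prefix code with these lengths CAN exist.

Kraft sum = 0.1015625. Satisfied.


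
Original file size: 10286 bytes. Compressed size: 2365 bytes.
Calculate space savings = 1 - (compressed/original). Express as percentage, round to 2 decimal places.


ratio = compressed/original = 2365/10286 = 0.229924
savings = 1 - ratio = 1 - 0.229924 = 0.770076
as a percentage: 0.770076 * 100 = 77.01%

Space savings = 1 - 2365/10286 = 77.01%


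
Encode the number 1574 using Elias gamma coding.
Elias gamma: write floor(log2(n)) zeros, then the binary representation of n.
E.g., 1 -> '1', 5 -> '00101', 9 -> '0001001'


num_bits = floor(log2(1574)) + 1 = 11
leading_zeros = num_bits - 1 = 10
binary(1574) = 11000100110

Elias gamma(1574) = '0000000000' + '11000100110' = 000000000011000100110 (21 bits)


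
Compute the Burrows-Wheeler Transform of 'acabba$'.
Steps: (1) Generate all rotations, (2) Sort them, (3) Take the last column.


Rotations (sorted):
  0: $acabba -> last char: a
  1: a$acabb -> last char: b
  2: abba$ac -> last char: c
  3: acabba$ -> last char: $
  4: ba$acab -> last char: b
  5: bba$aca -> last char: a
  6: cabba$a -> last char: a


BWT = abc$baa


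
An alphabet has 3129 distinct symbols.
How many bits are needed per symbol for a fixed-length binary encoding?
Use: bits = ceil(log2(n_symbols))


log2(3129) = 11.6115
Bracket: 2^11 = 2048 < 3129 <= 2^12 = 4096
So ceil(log2(3129)) = 12

bits = ceil(log2(3129)) = ceil(11.6115) = 12 bits


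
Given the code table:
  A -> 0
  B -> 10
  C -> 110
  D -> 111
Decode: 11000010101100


Decoding:
110 -> C
0 -> A
0 -> A
0 -> A
10 -> B
10 -> B
110 -> C
0 -> A


Result: CAAABBCA


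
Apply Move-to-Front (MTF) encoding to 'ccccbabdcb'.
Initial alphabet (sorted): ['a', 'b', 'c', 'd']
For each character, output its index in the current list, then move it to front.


MTF encoding:
'c': index 2 in ['a', 'b', 'c', 'd'] -> ['c', 'a', 'b', 'd']
'c': index 0 in ['c', 'a', 'b', 'd'] -> ['c', 'a', 'b', 'd']
'c': index 0 in ['c', 'a', 'b', 'd'] -> ['c', 'a', 'b', 'd']
'c': index 0 in ['c', 'a', 'b', 'd'] -> ['c', 'a', 'b', 'd']
'b': index 2 in ['c', 'a', 'b', 'd'] -> ['b', 'c', 'a', 'd']
'a': index 2 in ['b', 'c', 'a', 'd'] -> ['a', 'b', 'c', 'd']
'b': index 1 in ['a', 'b', 'c', 'd'] -> ['b', 'a', 'c', 'd']
'd': index 3 in ['b', 'a', 'c', 'd'] -> ['d', 'b', 'a', 'c']
'c': index 3 in ['d', 'b', 'a', 'c'] -> ['c', 'd', 'b', 'a']
'b': index 2 in ['c', 'd', 'b', 'a'] -> ['b', 'c', 'd', 'a']


Output: [2, 0, 0, 0, 2, 2, 1, 3, 3, 2]


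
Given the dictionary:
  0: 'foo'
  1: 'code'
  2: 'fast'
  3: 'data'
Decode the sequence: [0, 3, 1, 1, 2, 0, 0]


Look up each index in the dictionary:
  0 -> 'foo'
  3 -> 'data'
  1 -> 'code'
  1 -> 'code'
  2 -> 'fast'
  0 -> 'foo'
  0 -> 'foo'

Decoded: "foo data code code fast foo foo"


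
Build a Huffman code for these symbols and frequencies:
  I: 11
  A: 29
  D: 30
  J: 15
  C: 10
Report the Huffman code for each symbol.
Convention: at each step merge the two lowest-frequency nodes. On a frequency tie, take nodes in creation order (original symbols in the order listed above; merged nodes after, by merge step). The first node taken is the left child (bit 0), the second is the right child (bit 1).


Huffman tree construction:
Step 1: Merge C(10) + I(11) = 21
Step 2: Merge J(15) + (C+I)(21) = 36
Step 3: Merge A(29) + D(30) = 59
Step 4: Merge (J+(C+I))(36) + (A+D)(59) = 95
Read each symbol's code off the tree from the root (left child = 0, right child = 1).

Codes:
  I: 011 (length 3)
  A: 10 (length 2)
  D: 11 (length 2)
  J: 00 (length 2)
  C: 010 (length 3)
Average code length: 211/95 = 2.2211 bits/symbol


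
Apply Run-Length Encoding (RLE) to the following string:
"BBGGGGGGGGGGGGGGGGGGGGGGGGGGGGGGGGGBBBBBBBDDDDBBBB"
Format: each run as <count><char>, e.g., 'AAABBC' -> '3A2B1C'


Scanning runs left to right:
  i=0: run of 'B' x 2 -> '2B'
  i=2: run of 'G' x 33 -> '33G'
  i=35: run of 'B' x 7 -> '7B'
  i=42: run of 'D' x 4 -> '4D'
  i=46: run of 'B' x 4 -> '4B'

RLE = 2B33G7B4D4B


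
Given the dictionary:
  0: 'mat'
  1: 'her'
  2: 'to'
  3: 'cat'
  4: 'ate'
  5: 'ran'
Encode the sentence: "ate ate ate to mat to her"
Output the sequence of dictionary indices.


Look up each word in the dictionary:
  'ate' -> 4
  'ate' -> 4
  'ate' -> 4
  'to' -> 2
  'mat' -> 0
  'to' -> 2
  'her' -> 1

Encoded: [4, 4, 4, 2, 0, 2, 1]


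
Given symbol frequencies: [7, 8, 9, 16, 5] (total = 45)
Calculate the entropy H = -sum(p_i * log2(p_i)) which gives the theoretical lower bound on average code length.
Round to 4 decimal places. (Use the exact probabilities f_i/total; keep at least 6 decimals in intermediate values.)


Per-symbol terms -p_i * log2(p_i) with p_i = f_i/45:
  p = 7/45 = 0.155556: log2(p) = -2.684498, -p*log2(p) = 0.417589
  p = 8/45 = 0.177778: log2(p) = -2.491853, -p*log2(p) = 0.442996
  p = 9/45 = 0.200000: log2(p) = -2.321928, -p*log2(p) = 0.464386
  p = 16/45 = 0.355556: log2(p) = -1.491853, -p*log2(p) = 0.530437
  p = 5/45 = 0.111111: log2(p) = -3.169925, -p*log2(p) = 0.352214
H = 0.417589 + 0.442996 + 0.464386 + 0.530437 + 0.352214 = 2.207622

H = 2.2076 bits/symbol


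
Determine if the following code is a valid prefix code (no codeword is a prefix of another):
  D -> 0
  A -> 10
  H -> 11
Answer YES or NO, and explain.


Checking each pair (does one codeword prefix another?):
  D='0' vs A='10': no prefix
  D='0' vs H='11': no prefix
  A='10' vs D='0': no prefix
  A='10' vs H='11': no prefix
  H='11' vs D='0': no prefix
  H='11' vs A='10': no prefix
No violation found over all pairs.

YES -- this is a valid prefix code. No codeword is a prefix of any other codeword.


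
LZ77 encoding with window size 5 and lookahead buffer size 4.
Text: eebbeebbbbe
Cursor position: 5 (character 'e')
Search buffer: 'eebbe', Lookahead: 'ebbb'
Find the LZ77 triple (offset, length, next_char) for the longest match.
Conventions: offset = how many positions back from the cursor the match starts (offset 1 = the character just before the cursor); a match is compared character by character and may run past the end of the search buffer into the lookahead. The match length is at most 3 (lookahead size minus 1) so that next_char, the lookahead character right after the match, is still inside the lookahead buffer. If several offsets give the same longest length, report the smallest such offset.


Try each offset into the search buffer:
  offset=1 (pos 4, char 'e'): match length 1
  offset=2 (pos 3, char 'b'): match length 0
  offset=3 (pos 2, char 'b'): match length 0
  offset=4 (pos 1, char 'e'): match length 3
  offset=5 (pos 0, char 'e'): match length 1
Longest match has length 3 at offset 4.
next_char = character at position 5 + 3 = 8 -> 'b'

Best match: offset=4, length=3 (matching 'ebb' starting at position 1)
LZ77 triple: (4, 3, 'b')


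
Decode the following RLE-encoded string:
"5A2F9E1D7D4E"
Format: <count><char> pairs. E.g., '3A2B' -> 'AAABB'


Expanding each <count><char> pair:
  5A -> 'AAAAA'
  2F -> 'FF'
  9E -> 'EEEEEEEEE'
  1D -> 'D'
  7D -> 'DDDDDDD'
  4E -> 'EEEE'

Decoded = AAAAAFFEEEEEEEEEDDDDDDDDEEEE


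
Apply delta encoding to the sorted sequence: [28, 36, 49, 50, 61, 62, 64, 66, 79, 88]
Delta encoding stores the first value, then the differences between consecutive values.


First value: 28
Deltas:
  36 - 28 = 8
  49 - 36 = 13
  50 - 49 = 1
  61 - 50 = 11
  62 - 61 = 1
  64 - 62 = 2
  66 - 64 = 2
  79 - 66 = 13
  88 - 79 = 9


Delta encoded: [28, 8, 13, 1, 11, 1, 2, 2, 13, 9]


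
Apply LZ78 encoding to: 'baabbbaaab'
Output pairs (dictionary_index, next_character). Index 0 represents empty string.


LZ78 encoding steps:
Dictionary: {0: ''}
Step 1: w='' (idx 0), next='b' -> output (0, 'b'), add 'b' as idx 1
Step 2: w='' (idx 0), next='a' -> output (0, 'a'), add 'a' as idx 2
Step 3: w='a' (idx 2), next='b' -> output (2, 'b'), add 'ab' as idx 3
Step 4: w='b' (idx 1), next='b' -> output (1, 'b'), add 'bb' as idx 4
Step 5: w='a' (idx 2), next='a' -> output (2, 'a'), add 'aa' as idx 5
Step 6: w='ab' (idx 3), end of input -> output (3, '')


Encoded: [(0, 'b'), (0, 'a'), (2, 'b'), (1, 'b'), (2, 'a'), (3, '')]


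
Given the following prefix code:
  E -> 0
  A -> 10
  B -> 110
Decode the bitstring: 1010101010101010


Decoding step by step:
Bits 10 -> A
Bits 10 -> A
Bits 10 -> A
Bits 10 -> A
Bits 10 -> A
Bits 10 -> A
Bits 10 -> A
Bits 10 -> A


Decoded message: AAAAAAAA


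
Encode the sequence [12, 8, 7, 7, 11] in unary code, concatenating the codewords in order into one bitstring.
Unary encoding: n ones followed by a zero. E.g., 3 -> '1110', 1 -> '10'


Encode each number as n ones followed by a terminating 0:
  12 -> 1111111111110 (13 bits)
  8 -> 111111110 (9 bits)
  7 -> 11111110 (8 bits)
  7 -> 11111110 (8 bits)
  11 -> 111111111110 (12 bits)
Total length = 13 + 9 + 8 + 8 + 12 = 50 bits.

Unary([12, 8, 7, 7, 11]) = 11111111111101111111101111111011111110111111111110 (50 bits)


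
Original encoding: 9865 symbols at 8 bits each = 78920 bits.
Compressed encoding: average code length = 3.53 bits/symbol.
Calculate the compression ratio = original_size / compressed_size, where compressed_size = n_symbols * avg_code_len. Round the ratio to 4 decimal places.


original_size = n_symbols * orig_bits = 9865 * 8 = 78920 bits
compressed_size = n_symbols * avg_code_len = 9865 * 3.53 = 34823.45 bits
ratio = original_size / compressed_size = 78920 / 34823.45 = 2.2663

Compression ratio = 2.2663


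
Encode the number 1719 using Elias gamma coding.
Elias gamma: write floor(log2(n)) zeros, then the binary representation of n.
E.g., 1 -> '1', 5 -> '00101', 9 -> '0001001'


num_bits = floor(log2(1719)) + 1 = 11
leading_zeros = num_bits - 1 = 10
binary(1719) = 11010110111

Elias gamma(1719) = '0000000000' + '11010110111' = 000000000011010110111 (21 bits)


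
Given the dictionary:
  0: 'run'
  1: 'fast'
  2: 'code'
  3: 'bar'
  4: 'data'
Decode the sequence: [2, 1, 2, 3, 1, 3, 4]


Look up each index in the dictionary:
  2 -> 'code'
  1 -> 'fast'
  2 -> 'code'
  3 -> 'bar'
  1 -> 'fast'
  3 -> 'bar'
  4 -> 'data'

Decoded: "code fast code bar fast bar data"


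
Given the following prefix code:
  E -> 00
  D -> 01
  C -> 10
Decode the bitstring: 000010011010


Decoding step by step:
Bits 00 -> E
Bits 00 -> E
Bits 10 -> C
Bits 01 -> D
Bits 10 -> C
Bits 10 -> C


Decoded message: EECDCC


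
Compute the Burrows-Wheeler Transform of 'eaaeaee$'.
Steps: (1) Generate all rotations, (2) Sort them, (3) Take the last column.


Rotations (sorted):
  0: $eaaeaee -> last char: e
  1: aaeaee$e -> last char: e
  2: aeaee$ea -> last char: a
  3: aee$eaae -> last char: e
  4: e$eaaeae -> last char: e
  5: eaaeaee$ -> last char: $
  6: eaee$eaa -> last char: a
  7: ee$eaaea -> last char: a


BWT = eeaee$aa


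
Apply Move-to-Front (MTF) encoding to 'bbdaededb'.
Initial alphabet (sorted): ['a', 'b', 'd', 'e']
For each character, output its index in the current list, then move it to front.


MTF encoding:
'b': index 1 in ['a', 'b', 'd', 'e'] -> ['b', 'a', 'd', 'e']
'b': index 0 in ['b', 'a', 'd', 'e'] -> ['b', 'a', 'd', 'e']
'd': index 2 in ['b', 'a', 'd', 'e'] -> ['d', 'b', 'a', 'e']
'a': index 2 in ['d', 'b', 'a', 'e'] -> ['a', 'd', 'b', 'e']
'e': index 3 in ['a', 'd', 'b', 'e'] -> ['e', 'a', 'd', 'b']
'd': index 2 in ['e', 'a', 'd', 'b'] -> ['d', 'e', 'a', 'b']
'e': index 1 in ['d', 'e', 'a', 'b'] -> ['e', 'd', 'a', 'b']
'd': index 1 in ['e', 'd', 'a', 'b'] -> ['d', 'e', 'a', 'b']
'b': index 3 in ['d', 'e', 'a', 'b'] -> ['b', 'd', 'e', 'a']


Output: [1, 0, 2, 2, 3, 2, 1, 1, 3]


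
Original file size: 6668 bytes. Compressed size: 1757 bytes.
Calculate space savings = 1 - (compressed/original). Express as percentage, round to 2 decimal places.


ratio = compressed/original = 1757/6668 = 0.263497
savings = 1 - ratio = 1 - 0.263497 = 0.736503
as a percentage: 0.736503 * 100 = 73.65%

Space savings = 1 - 1757/6668 = 73.65%


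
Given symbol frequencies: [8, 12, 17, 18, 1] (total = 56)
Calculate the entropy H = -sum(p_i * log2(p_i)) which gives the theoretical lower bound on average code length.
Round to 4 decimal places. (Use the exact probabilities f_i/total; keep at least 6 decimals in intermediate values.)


Per-symbol terms -p_i * log2(p_i) with p_i = f_i/56:
  p = 8/56 = 0.142857: log2(p) = -2.807355, -p*log2(p) = 0.401051
  p = 12/56 = 0.214286: log2(p) = -2.222392, -p*log2(p) = 0.476227
  p = 17/56 = 0.303571: log2(p) = -1.719892, -p*log2(p) = 0.522110
  p = 18/56 = 0.321429: log2(p) = -1.637430, -p*log2(p) = 0.526317
  p = 1/56 = 0.017857: log2(p) = -5.807355, -p*log2(p) = 0.103703
H = 0.401051 + 0.476227 + 0.522110 + 0.526317 + 0.103703 = 2.029408

H = 2.0294 bits/symbol


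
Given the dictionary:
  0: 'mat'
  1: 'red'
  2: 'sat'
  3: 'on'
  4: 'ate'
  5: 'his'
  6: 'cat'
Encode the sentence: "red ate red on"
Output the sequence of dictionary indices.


Look up each word in the dictionary:
  'red' -> 1
  'ate' -> 4
  'red' -> 1
  'on' -> 3

Encoded: [1, 4, 1, 3]


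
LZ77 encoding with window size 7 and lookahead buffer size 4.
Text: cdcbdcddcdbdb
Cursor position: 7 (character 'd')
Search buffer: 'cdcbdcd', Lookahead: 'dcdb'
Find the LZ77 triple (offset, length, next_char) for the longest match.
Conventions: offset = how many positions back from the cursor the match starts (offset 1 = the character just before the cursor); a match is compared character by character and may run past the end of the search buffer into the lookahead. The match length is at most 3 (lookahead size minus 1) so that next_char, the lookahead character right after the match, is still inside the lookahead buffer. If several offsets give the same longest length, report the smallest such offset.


Try each offset into the search buffer:
  offset=1 (pos 6, char 'd'): match length 1
  offset=2 (pos 5, char 'c'): match length 0
  offset=3 (pos 4, char 'd'): match length 3
  offset=4 (pos 3, char 'b'): match length 0
  offset=5 (pos 2, char 'c'): match length 0
  offset=6 (pos 1, char 'd'): match length 2
  offset=7 (pos 0, char 'c'): match length 0
Longest match has length 3 at offset 3.
next_char = character at position 7 + 3 = 10 -> 'b'

Best match: offset=3, length=3 (matching 'dcd' starting at position 4)
LZ77 triple: (3, 3, 'b')
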